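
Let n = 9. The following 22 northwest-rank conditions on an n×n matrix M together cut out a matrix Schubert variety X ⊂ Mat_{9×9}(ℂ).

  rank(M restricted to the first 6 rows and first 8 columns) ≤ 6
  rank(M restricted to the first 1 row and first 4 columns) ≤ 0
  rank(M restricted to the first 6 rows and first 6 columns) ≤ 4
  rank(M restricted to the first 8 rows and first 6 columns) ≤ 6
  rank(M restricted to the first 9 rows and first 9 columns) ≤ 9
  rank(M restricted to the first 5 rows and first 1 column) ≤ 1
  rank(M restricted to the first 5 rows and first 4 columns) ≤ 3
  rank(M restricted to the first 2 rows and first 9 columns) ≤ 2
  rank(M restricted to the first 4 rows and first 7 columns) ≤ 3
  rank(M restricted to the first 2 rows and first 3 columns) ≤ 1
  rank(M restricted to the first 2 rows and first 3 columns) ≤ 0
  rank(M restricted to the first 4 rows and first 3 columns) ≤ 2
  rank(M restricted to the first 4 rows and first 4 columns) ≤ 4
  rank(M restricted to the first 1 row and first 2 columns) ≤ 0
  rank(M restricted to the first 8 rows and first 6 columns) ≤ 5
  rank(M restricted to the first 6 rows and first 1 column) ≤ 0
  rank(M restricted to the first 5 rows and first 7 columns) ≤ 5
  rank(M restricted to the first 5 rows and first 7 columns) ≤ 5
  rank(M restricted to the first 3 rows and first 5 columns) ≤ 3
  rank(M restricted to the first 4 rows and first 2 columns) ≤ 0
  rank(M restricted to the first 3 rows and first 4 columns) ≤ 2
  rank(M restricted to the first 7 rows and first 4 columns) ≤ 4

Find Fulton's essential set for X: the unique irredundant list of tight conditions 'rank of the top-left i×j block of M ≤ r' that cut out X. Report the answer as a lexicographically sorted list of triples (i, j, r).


Recovering R(i,j) via the rank-extension bound from the 22 conditions:

  i=1: 0 0 0 0 1 1 1 1 1
  i=2: 0 0 0 1 2 2 2 2 2
  i=3: 0 0 1 2 3 3 3 3 3
  i=4: 0 0 1 2 3 3 3 4 4
  i=5: 0 1 2 3 4 4 4 5 5
  i=6: 0 1 2 3 4 4 5 6 6
  i=7: 1 2 3 4 5 5 6 7 7
  i=8: 1 2 3 4 5 5 6 7 8
  i=9: 1 2 3 4 5 6 7 8 9

the unique w with this rank table is (5, 4, 3, 8, 2, 7, 1, 9, 6).

|D(w)|=17, |Ess(w)|=7:

[(1, 4, 0), (2, 3, 0), (4, 2, 0), (4, 7, 3), (6, 1, 0), (6, 6, 4), (8, 6, 5)]


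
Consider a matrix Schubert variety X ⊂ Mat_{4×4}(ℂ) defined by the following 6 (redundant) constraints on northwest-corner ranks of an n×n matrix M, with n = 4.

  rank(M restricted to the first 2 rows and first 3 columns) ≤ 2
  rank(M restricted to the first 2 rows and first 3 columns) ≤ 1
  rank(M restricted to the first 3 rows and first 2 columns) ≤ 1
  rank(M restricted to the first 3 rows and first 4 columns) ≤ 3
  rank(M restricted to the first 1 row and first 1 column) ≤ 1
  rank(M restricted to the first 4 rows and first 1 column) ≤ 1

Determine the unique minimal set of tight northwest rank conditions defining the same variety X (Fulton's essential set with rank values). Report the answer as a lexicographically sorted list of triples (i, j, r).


Rank table r_w(4×4) implied by the 6 constraints:

  R[1]: 1 1 1 1
  R[2]: 1 1 1 2
  R[3]: 1 1 2 3
  R[4]: 1 2 3 4

second differences of R give the permutation w = (1, 4, 3, 2).

ℓ(w)=3; the 2 essential cells (i,j,r):

[(2, 3, 1), (3, 2, 1)]


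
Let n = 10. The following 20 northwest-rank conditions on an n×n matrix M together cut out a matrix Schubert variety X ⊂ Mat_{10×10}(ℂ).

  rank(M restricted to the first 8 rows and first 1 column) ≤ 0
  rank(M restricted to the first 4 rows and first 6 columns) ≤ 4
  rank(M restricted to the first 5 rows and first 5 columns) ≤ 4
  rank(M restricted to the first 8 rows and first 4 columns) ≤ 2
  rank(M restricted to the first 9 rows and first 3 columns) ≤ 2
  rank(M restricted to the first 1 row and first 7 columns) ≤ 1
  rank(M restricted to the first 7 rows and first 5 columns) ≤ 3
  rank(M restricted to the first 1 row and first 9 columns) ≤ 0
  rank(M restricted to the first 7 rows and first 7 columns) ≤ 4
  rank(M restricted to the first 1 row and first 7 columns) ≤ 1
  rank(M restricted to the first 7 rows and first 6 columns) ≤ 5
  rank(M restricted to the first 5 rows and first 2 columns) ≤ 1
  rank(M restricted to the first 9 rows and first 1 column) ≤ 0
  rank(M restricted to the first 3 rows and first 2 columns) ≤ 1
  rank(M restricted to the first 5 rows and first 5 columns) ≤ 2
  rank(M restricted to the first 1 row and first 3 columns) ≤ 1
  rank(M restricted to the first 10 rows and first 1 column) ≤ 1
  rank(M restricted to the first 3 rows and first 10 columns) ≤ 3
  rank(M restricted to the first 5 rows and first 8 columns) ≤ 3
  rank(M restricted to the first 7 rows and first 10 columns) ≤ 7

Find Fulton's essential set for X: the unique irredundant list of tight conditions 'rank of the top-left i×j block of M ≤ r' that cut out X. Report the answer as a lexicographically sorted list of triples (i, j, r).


Computing R[i][j] = min implied NW-rank bound (n=10, 20 conditions):

  0 | 0 | 0 | 0 | 0 | 0 | 0 | 0 | 0 | 1
  0 | 1 | 1 | 1 | 1 | 1 | 1 | 1 | 1 | 2
  0 | 1 | 2 | 2 | 2 | 2 | 2 | 2 | 2 | 3
  0 | 1 | 2 | 2 | 2 | 3 | 3 | 3 | 3 | 4
  0 | 1 | 2 | 2 | 2 | 3 | 3 | 3 | 4 | 5
  0 | 1 | 2 | 2 | 3 | 4 | 4 | 4 | 5 | 6
  0 | 1 | 2 | 2 | 3 | 4 | 4 | 5 | 6 | 7
  0 | 1 | 2 | 2 | 3 | 4 | 5 | 6 | 7 | 8
  0 | 1 | 2 | 3 | 4 | 5 | 6 | 7 | 8 | 9
  1 | 2 | 3 | 4 | 5 | 6 | 7 | 8 | 9 | 10

second differences of R give the permutation w = (10, 2, 3, 6, 9, 5, 8, 7, 4, 1).

Rothe diagram D(w) (27 cells), 6 SE-corners (essential conditions):

[(1, 9, 0), (5, 5, 2), (5, 8, 3), (7, 7, 4), (8, 4, 2), (9, 1, 0)]


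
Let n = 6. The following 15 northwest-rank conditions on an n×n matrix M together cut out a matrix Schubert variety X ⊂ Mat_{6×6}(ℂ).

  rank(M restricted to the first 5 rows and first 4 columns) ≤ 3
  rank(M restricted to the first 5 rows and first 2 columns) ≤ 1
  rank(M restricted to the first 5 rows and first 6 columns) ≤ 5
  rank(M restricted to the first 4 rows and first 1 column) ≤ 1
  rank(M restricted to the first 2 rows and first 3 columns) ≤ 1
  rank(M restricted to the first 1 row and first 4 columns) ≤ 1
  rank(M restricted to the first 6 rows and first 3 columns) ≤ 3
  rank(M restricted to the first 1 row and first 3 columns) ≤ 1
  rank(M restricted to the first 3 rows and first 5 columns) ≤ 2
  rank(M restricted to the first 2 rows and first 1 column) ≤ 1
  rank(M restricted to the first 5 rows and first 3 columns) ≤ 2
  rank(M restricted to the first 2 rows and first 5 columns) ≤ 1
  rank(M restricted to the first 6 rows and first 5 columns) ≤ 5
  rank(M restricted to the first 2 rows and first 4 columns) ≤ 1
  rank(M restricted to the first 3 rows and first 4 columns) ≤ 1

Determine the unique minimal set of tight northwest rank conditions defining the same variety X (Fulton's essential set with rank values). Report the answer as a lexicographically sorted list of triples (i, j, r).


Reconstructing r_w from the 15 given conditions:

  R[1]: 1 | 1 | 1 | 1 | 1 | 1
  R[2]: 1 | 1 | 1 | 1 | 1 | 2
  R[3]: 1 | 1 | 1 | 1 | 2 | 3
  R[4]: 1 | 1 | 2 | 2 | 3 | 4
  R[5]: 1 | 1 | 2 | 3 | 4 | 5
  R[6]: 1 | 2 | 3 | 4 | 5 | 6

second differences of R give the permutation w = (1, 6, 5, 3, 4, 2).

D(w) has 9 cells with 3 SE-corners; essential set:

[(2, 5, 1), (3, 4, 1), (5, 2, 1)]


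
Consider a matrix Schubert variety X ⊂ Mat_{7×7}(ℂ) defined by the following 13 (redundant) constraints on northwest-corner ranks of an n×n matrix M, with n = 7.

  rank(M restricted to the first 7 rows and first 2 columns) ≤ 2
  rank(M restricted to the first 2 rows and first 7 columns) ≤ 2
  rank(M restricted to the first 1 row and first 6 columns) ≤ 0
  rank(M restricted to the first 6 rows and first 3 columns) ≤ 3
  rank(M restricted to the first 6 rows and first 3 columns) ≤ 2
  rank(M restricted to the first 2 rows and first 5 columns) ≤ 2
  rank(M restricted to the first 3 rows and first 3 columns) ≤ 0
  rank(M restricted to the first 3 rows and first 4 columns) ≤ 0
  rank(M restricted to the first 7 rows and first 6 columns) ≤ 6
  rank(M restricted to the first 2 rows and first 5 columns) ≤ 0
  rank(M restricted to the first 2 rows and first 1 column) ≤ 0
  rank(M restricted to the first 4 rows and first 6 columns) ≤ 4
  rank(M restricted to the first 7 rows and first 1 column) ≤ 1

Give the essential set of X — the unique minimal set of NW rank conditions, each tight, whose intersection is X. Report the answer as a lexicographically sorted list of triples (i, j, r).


Recovering R(i,j) via the rank-extension bound from the 13 conditions:

  0  0  0  0  0  0  1
  0  0  0  0  0  1  2
  0  0  0  0  1  2  3
  1  1  1  1  2  3  4
  1  2  2  2  3  4  5
  1  2  2  3  4  5  6
  1  2  3  4  5  6  7

so w = (7, 6, 5, 1, 2, 4, 3).

Rothe diagram D(w) (16 cells), 4 SE-corners (essential conditions):

[(1, 6, 0), (2, 5, 0), (3, 4, 0), (6, 3, 2)]


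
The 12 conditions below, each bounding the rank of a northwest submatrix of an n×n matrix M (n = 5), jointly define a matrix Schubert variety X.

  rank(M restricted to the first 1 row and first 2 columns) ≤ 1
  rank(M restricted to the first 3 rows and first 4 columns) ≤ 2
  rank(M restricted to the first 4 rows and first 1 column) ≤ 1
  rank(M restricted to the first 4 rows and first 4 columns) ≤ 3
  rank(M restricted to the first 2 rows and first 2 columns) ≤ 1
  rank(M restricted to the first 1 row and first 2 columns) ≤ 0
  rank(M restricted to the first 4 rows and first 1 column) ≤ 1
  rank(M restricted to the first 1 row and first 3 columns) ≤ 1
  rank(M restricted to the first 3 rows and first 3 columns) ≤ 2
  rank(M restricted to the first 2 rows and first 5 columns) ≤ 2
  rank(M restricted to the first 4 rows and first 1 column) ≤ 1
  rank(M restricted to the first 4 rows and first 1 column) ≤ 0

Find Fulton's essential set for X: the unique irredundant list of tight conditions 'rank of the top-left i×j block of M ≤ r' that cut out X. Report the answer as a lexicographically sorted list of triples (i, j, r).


Computing R[i][j] = min implied NW-rank bound (n=5, 12 conditions):

  R[1]: 0, 0, 1, 1, 1
  R[2]: 0, 1, 2, 2, 2
  R[3]: 0, 1, 2, 2, 3
  R[4]: 0, 1, 2, 3, 4
  R[5]: 1, 2, 3, 4, 5

second differences of R give the permutation w = (3, 2, 5, 4, 1).

Fulton essential set (3 of the 6 Rothe cells):

[(1, 2, 0), (3, 4, 2), (4, 1, 0)]


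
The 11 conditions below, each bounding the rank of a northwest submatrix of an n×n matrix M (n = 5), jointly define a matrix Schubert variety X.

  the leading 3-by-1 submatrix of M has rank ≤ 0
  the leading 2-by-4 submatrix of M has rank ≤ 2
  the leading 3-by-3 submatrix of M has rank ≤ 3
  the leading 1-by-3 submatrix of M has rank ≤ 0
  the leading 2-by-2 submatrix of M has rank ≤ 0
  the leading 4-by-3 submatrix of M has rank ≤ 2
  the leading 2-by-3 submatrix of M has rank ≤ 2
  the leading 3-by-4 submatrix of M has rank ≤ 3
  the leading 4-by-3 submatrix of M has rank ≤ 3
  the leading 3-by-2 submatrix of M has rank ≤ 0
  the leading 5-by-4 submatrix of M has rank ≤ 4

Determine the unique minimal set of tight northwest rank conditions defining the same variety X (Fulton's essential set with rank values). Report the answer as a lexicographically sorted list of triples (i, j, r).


Recovering R(i,j) via the rank-extension bound from the 11 conditions:

  row 1: 0 0 0 1 1
  row 2: 0 0 1 2 2
  row 3: 0 0 1 2 3
  row 4: 1 1 2 3 4
  row 5: 1 2 3 4 5

hence w(1..5) = (4, 3, 5, 1, 2).

Rothe diagram D(w) (7 cells), 2 SE-corners (essential conditions):

[(1, 3, 0), (3, 2, 0)]


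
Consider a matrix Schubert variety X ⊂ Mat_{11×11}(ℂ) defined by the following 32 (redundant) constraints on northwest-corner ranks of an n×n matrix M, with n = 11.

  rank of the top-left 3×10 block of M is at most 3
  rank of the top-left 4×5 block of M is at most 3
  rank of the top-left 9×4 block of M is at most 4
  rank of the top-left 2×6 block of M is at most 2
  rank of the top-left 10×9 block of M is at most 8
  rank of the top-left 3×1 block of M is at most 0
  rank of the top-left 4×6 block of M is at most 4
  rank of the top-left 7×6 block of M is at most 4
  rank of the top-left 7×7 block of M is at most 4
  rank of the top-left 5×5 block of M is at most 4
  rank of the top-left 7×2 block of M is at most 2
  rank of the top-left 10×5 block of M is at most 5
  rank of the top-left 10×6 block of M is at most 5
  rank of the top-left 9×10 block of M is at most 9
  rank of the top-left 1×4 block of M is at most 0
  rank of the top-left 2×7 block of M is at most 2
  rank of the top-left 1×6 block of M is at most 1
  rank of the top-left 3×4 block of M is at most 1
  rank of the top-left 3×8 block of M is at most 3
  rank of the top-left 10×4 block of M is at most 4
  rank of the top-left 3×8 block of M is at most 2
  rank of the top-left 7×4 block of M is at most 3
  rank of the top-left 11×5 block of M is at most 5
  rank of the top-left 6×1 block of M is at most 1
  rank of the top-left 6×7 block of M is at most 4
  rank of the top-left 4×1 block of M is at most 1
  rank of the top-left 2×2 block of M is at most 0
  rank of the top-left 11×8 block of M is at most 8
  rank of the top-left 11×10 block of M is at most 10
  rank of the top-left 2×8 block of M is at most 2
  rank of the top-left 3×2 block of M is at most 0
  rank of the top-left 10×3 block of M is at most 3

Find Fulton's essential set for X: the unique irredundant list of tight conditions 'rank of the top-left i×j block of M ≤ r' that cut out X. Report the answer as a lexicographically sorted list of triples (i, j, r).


Recovering R(i,j) via the rank-extension bound from the 32 conditions:

  i=1: 0  0  0  0  1  1  1  1  1  1  1
  i=2: 0  0  1  1  2  2  2  2  2  2  2
  i=3: 0  0  1  1  2  2  2  2  3  3  3
  i=4: 1  1  2  2  3  3  3  3  4  4  4
  i=5: 1  2  3  3  4  4  4  4  5  5  5
  i=6: 1  2  3  3  4  4  4  5  6  6  6
  i=7: 1  2  3  3  4  4  4  5  6  7  7
  i=8: 1  2  3  4  5  5  5  6  7  8  8
  i=9: 1  2  3  4  5  5  6  7  8  9  9
  i=10: 1  2  3  4  5  5  6  7  8  9  10
  i=11: 1  2  3  4  5  6  7  8  9  10  11

second differences of R give the permutation w = (5, 3, 9, 1, 2, 8, 10, 4, 7, 11, 6).

|D(w)|=20, |Ess(w)|=7:

[(1, 4, 0), (3, 2, 0), (3, 4, 1), (3, 8, 2), (7, 4, 3), (7, 7, 4), (10, 6, 5)]


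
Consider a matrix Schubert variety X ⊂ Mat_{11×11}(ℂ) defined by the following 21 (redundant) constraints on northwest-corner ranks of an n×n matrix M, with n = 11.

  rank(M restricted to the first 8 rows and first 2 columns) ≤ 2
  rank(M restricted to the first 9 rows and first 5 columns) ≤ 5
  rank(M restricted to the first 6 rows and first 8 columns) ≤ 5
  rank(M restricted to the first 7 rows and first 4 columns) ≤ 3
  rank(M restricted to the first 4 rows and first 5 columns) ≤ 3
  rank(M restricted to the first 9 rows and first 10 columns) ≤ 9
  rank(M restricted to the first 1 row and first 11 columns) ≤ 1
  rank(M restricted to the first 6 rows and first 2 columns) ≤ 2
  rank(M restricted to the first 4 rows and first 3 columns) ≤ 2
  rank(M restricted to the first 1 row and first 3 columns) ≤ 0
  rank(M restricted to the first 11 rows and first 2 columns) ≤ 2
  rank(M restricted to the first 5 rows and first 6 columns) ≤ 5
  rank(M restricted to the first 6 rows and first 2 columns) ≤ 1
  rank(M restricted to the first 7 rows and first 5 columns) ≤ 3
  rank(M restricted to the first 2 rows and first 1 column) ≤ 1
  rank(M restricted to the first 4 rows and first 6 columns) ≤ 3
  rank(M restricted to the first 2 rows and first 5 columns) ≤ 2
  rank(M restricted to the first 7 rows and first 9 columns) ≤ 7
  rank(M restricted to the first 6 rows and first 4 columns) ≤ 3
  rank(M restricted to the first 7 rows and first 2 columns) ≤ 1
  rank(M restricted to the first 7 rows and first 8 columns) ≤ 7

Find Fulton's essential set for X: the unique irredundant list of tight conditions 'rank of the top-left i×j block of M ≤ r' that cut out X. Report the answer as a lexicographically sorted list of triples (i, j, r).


The tightest implied rank at each (i,j), from the 21 conditions:

  0 | 0 | 0 | 1 | 1 | 1 | 1 | 1 | 1 | 1 | 1
  1 | 1 | 1 | 2 | 2 | 2 | 2 | 2 | 2 | 2 | 2
  1 | 1 | 2 | 3 | 3 | 3 | 3 | 3 | 3 | 3 | 3
  1 | 1 | 2 | 3 | 3 | 3 | 4 | 4 | 4 | 4 | 4
  1 | 1 | 2 | 3 | 3 | 4 | 5 | 5 | 5 | 5 | 5
  1 | 1 | 2 | 3 | 3 | 4 | 5 | 5 | 6 | 6 | 6
  1 | 1 | 2 | 3 | 3 | 4 | 5 | 6 | 7 | 7 | 7
  1 | 2 | 3 | 4 | 4 | 5 | 6 | 7 | 8 | 8 | 8
  1 | 2 | 3 | 4 | 5 | 6 | 7 | 8 | 9 | 9 | 9
  1 | 2 | 3 | 4 | 5 | 6 | 7 | 8 | 9 | 10 | 10
  1 | 2 | 3 | 4 | 5 | 6 | 7 | 8 | 9 | 10 | 11

the unique w with this rank table is (4, 1, 3, 7, 6, 9, 8, 2, 5, 10, 11).

|D(w)|=14, |Ess(w)|=5:

[(1, 3, 0), (4, 6, 3), (6, 8, 5), (7, 2, 1), (7, 5, 3)]


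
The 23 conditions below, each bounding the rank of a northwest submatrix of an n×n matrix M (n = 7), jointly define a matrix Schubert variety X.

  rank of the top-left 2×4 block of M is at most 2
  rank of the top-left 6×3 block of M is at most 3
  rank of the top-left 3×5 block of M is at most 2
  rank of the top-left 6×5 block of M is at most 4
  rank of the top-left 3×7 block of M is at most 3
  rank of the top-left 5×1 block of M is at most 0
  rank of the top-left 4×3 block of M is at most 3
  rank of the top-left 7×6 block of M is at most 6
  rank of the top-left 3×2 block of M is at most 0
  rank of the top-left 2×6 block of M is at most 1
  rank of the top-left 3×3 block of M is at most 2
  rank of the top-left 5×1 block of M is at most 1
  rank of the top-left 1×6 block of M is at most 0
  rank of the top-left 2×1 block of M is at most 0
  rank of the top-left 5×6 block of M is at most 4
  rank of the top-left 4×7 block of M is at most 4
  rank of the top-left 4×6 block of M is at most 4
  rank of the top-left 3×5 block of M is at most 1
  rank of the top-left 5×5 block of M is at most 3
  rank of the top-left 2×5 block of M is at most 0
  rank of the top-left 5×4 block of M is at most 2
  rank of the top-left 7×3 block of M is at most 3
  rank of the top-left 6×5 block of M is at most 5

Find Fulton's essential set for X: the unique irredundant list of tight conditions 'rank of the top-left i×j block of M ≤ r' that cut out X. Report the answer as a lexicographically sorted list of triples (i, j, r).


Rank table r_w(7×7) implied by the 23 constraints:

  R[1]: 0 | 0 | 0 | 0 | 0 | 0 | 1
  R[2]: 0 | 0 | 0 | 0 | 0 | 1 | 2
  R[3]: 0 | 0 | 1 | 1 | 1 | 2 | 3
  R[4]: 0 | 1 | 2 | 2 | 2 | 3 | 4
  R[5]: 0 | 1 | 2 | 2 | 3 | 4 | 5
  R[6]: 1 | 2 | 3 | 3 | 4 | 5 | 6
  R[7]: 1 | 2 | 3 | 4 | 5 | 6 | 7

reading off 1-entries of Δ²R: w = (7, 6, 3, 2, 5, 1, 4).

5 SE-corners of the 16-cell Rothe diagram give Ess(w):

[(1, 6, 0), (2, 5, 0), (3, 2, 0), (5, 1, 0), (5, 4, 2)]


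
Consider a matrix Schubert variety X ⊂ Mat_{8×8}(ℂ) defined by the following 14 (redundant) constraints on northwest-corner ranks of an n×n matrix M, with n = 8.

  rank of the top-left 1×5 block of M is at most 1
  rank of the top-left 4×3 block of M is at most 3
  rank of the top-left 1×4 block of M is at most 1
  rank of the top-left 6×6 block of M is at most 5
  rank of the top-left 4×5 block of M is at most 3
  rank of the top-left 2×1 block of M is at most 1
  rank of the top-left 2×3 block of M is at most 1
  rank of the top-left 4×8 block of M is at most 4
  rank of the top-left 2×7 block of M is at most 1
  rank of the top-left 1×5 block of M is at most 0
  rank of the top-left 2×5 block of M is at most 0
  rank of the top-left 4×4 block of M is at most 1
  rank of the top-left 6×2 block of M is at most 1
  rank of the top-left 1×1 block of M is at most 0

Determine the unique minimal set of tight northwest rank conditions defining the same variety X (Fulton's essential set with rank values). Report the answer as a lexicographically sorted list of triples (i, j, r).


The tightest implied rank at each (i,j), from the 14 conditions:

  row 1: 0  0  0  0  0  1  1  1
  row 2: 0  0  0  0  0  1  1  2
  row 3: 1  1  1  1  1  2  2  3
  row 4: 1  1  1  1  2  3  3  4
  row 5: 1  1  2  2  3  4  4  5
  row 6: 1  1  2  3  4  5  5  6
  row 7: 1  2  3  4  5  6  6  7
  row 8: 1  2  3  4  5  6  7  8

hence w(1..8) = (6, 8, 1, 5, 3, 4, 2, 7).

D(w) has 16 cells with 4 SE-corners; essential set:

[(2, 5, 0), (2, 7, 1), (4, 4, 1), (6, 2, 1)]


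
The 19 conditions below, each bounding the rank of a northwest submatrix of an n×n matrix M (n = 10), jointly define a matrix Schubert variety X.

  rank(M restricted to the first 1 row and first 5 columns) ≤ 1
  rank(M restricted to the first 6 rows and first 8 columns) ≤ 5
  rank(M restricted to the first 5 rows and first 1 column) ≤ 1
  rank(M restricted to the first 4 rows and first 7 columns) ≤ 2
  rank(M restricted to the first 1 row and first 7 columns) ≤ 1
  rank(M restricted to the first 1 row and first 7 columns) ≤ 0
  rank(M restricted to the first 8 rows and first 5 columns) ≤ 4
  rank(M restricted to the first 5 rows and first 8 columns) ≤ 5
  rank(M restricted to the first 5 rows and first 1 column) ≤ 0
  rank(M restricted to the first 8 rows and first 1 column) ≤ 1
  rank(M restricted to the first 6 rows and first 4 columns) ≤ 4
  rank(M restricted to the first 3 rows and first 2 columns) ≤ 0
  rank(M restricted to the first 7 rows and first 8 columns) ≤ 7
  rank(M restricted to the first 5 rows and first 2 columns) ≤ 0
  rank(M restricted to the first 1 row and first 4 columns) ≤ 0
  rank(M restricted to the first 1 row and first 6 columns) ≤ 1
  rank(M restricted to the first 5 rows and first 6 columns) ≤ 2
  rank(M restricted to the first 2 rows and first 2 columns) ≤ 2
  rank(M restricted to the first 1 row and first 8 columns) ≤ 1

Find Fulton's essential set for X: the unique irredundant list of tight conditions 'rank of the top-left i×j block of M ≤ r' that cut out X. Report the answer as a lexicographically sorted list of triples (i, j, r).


The tightest implied rank at each (i,j), from the 19 conditions:

  0 0 0 0 0 0 0 1 1 1
  0 0 1 1 1 1 1 2 2 2
  0 0 1 2 2 2 2 3 3 3
  0 0 1 2 2 2 2 3 4 4
  0 0 1 2 2 2 3 4 5 5
  1 1 2 3 3 3 4 5 6 6
  1 2 3 4 4 4 5 6 7 7
  1 2 3 4 4 5 6 7 8 8
  1 2 3 4 5 6 7 8 9 9
  1 2 3 4 5 6 7 8 9 10

reading off 1-entries of Δ²R: w = (8, 3, 4, 9, 7, 1, 2, 6, 5, 10).

Rothe diagram D(w) (21 cells), 5 SE-corners (essential conditions):

[(1, 7, 0), (4, 7, 2), (5, 2, 0), (5, 6, 2), (8, 5, 4)]


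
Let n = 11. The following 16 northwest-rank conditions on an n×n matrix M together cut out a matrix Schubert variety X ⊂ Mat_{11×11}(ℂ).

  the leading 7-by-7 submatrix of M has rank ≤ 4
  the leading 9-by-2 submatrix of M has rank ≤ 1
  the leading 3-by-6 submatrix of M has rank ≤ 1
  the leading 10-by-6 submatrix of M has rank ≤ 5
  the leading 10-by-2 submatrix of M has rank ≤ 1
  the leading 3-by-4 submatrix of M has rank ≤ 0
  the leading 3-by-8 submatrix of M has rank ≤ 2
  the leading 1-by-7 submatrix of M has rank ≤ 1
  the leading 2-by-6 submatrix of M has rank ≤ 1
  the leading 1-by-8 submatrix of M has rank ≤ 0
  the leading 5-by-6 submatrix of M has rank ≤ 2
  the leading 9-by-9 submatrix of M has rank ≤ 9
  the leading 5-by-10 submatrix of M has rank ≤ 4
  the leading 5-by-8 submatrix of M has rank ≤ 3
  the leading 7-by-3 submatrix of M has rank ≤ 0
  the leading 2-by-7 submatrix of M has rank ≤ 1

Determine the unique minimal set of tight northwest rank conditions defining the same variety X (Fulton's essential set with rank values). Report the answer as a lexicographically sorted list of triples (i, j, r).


Rank table r_w(11×11) implied by the 16 constraints:

  0  0  0  0  0  0  0  0  1  1  1
  0  0  0  0  1  1  1  1  2  2  2
  0  0  0  0  1  1  2  2  3  3  3
  0  0  0  1  2  2  3  3  4  4  4
  0  0  0  1  2  2  3  3  4  4  5
  0  0  0  1  2  3  4  4  5  5  6
  0  0  0  1  2  3  4  5  6  6  7
  1  1  1  2  3  4  5  6  7  7  8
  1  1  2  3  4  5  6  7  8  8  9
  1  1  2  3  4  5  6  7  8  9  10
  1  2  3  4  5  6  7  8  9  10  11

second differences of R give the permutation w = (9, 5, 7, 4, 11, 6, 8, 1, 3, 10, 2).

|D(w)|=34, |Ess(w)|=8:

[(1, 8, 0), (3, 4, 0), (3, 6, 1), (5, 6, 2), (5, 8, 3), (5, 10, 4), (7, 3, 0), (10, 2, 1)]


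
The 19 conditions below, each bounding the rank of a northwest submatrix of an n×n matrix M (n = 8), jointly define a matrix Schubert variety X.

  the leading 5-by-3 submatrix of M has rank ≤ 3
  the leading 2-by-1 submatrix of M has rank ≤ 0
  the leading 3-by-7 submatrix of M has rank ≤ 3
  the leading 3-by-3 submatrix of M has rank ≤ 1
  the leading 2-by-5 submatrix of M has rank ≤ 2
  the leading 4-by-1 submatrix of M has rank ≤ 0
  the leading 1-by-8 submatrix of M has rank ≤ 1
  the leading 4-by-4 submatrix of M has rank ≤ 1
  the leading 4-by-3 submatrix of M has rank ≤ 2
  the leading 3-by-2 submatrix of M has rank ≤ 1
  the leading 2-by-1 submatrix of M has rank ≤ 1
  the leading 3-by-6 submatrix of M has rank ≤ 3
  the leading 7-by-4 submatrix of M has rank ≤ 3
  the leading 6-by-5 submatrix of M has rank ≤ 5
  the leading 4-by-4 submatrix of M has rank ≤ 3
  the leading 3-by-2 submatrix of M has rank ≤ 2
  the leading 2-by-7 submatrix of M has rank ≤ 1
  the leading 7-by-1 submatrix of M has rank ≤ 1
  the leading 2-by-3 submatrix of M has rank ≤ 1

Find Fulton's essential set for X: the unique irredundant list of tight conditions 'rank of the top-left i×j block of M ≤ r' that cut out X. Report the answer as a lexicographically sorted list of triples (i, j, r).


Reconstructing r_w from the 19 given conditions:

  i=1: 0, 1, 1, 1, 1, 1, 1, 1
  i=2: 0, 1, 1, 1, 1, 1, 1, 2
  i=3: 0, 1, 1, 1, 2, 2, 2, 3
  i=4: 0, 1, 1, 1, 2, 3, 3, 4
  i=5: 1, 2, 2, 2, 3, 4, 4, 5
  i=6: 1, 2, 3, 3, 4, 5, 5, 6
  i=7: 1, 2, 3, 3, 4, 5, 6, 7
  i=8: 1, 2, 3, 4, 5, 6, 7, 8

hence w(1..8) = (2, 8, 5, 6, 1, 3, 7, 4).

Rothe diagram D(w) (14 cells), 4 SE-corners (essential conditions):

[(2, 7, 1), (4, 1, 0), (4, 4, 1), (7, 4, 3)]


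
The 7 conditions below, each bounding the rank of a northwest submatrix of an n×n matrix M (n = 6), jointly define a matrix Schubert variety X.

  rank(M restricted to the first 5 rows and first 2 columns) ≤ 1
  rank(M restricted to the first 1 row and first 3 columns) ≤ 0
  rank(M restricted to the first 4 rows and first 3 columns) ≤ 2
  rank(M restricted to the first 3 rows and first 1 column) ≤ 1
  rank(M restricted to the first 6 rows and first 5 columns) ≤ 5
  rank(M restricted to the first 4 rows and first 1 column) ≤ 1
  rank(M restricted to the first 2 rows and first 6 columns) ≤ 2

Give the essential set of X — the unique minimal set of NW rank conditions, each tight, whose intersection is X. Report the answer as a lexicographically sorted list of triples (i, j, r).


Rank table r_w(6×6) implied by the 7 constraints:

  R[1]: 0, 0, 0, 1, 1, 1
  R[2]: 1, 1, 1, 2, 2, 2
  R[3]: 1, 1, 2, 3, 3, 3
  R[4]: 1, 1, 2, 3, 4, 4
  R[5]: 1, 1, 2, 3, 4, 5
  R[6]: 1, 2, 3, 4, 5, 6

the unique w with this rank table is (4, 1, 3, 5, 6, 2).

|D(w)|=6, |Ess(w)|=2:

[(1, 3, 0), (5, 2, 1)]


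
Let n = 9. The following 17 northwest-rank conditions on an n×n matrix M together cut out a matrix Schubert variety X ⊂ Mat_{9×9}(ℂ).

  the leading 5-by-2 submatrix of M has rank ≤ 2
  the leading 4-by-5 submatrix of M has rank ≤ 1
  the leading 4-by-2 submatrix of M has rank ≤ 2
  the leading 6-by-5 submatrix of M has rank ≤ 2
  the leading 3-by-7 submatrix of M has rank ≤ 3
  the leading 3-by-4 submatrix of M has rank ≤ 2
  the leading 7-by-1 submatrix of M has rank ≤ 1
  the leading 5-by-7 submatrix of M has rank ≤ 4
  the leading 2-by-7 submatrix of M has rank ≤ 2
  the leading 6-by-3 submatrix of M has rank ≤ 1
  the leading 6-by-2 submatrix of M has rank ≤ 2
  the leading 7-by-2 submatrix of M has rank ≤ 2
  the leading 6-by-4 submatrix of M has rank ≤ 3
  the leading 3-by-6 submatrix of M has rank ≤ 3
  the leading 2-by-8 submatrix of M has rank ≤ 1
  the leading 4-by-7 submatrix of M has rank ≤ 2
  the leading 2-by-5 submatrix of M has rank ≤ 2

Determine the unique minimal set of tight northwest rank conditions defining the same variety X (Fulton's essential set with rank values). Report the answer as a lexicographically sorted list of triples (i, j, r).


Propagating the 17 rank bounds to every northwest block:

  1 1 1 1 1 1 1 1 1
  1 1 1 1 1 1 1 1 2
  1 1 1 1 1 2 2 2 3
  1 1 1 1 1 2 2 3 4
  1 1 1 2 2 3 3 4 5
  1 1 1 2 2 3 4 5 6
  1 2 2 3 3 4 5 6 7
  1 2 3 4 4 5 6 7 8
  1 2 3 4 5 6 7 8 9

second differences of R give the permutation w = (1, 9, 6, 8, 4, 7, 2, 3, 5).

ℓ(w)=21; the 5 essential cells (i,j,r):

[(2, 8, 1), (4, 5, 1), (4, 7, 2), (6, 3, 1), (6, 5, 2)]


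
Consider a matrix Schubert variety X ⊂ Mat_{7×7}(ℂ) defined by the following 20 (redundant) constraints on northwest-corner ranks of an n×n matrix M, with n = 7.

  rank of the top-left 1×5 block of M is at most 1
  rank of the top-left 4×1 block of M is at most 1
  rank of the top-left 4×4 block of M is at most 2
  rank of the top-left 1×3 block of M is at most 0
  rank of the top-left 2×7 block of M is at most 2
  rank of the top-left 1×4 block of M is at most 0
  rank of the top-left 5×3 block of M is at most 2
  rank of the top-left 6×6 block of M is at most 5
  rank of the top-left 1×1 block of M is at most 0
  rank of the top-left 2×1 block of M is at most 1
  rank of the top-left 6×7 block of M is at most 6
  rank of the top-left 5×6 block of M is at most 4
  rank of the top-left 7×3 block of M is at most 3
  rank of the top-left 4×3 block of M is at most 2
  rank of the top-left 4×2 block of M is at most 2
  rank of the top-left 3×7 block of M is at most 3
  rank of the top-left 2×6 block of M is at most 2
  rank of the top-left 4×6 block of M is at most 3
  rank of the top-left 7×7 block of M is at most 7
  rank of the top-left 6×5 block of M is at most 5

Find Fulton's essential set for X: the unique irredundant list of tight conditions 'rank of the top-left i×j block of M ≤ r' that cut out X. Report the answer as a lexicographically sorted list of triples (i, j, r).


Rank table r_w(7×7) implied by the 20 constraints:

  R[1]: 0 0 0 0 1 1 1
  R[2]: 1 1 1 1 2 2 2
  R[3]: 1 2 2 2 3 3 3
  R[4]: 1 2 2 2 3 3 4
  R[5]: 1 2 2 3 4 4 5
  R[6]: 1 2 3 4 5 5 6
  R[7]: 1 2 3 4 5 6 7

second differences of R give the permutation w = (5, 1, 2, 7, 4, 3, 6).

4 SE-corners of the 8-cell Rothe diagram give Ess(w):

[(1, 4, 0), (4, 4, 2), (4, 6, 3), (5, 3, 2)]


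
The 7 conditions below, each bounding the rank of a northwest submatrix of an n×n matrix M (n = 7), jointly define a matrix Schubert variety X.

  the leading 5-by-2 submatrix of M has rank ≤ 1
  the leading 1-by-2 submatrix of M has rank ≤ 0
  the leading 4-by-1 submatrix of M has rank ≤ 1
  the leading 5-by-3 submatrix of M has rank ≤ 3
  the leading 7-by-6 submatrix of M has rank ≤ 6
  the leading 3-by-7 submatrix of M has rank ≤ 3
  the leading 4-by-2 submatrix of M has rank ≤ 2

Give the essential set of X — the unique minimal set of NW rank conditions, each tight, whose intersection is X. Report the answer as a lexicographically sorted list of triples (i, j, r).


Computing R[i][j] = min implied NW-rank bound (n=7, 7 conditions):

  R[1]: 0 0 1 1 1 1 1
  R[2]: 1 1 2 2 2 2 2
  R[3]: 1 1 2 3 3 3 3
  R[4]: 1 1 2 3 4 4 4
  R[5]: 1 1 2 3 4 5 5
  R[6]: 1 2 3 4 5 6 6
  R[7]: 1 2 3 4 5 6 7

so w = (3, 1, 4, 5, 6, 2, 7).

Fulton essential set (2 of the 5 Rothe cells):

[(1, 2, 0), (5, 2, 1)]


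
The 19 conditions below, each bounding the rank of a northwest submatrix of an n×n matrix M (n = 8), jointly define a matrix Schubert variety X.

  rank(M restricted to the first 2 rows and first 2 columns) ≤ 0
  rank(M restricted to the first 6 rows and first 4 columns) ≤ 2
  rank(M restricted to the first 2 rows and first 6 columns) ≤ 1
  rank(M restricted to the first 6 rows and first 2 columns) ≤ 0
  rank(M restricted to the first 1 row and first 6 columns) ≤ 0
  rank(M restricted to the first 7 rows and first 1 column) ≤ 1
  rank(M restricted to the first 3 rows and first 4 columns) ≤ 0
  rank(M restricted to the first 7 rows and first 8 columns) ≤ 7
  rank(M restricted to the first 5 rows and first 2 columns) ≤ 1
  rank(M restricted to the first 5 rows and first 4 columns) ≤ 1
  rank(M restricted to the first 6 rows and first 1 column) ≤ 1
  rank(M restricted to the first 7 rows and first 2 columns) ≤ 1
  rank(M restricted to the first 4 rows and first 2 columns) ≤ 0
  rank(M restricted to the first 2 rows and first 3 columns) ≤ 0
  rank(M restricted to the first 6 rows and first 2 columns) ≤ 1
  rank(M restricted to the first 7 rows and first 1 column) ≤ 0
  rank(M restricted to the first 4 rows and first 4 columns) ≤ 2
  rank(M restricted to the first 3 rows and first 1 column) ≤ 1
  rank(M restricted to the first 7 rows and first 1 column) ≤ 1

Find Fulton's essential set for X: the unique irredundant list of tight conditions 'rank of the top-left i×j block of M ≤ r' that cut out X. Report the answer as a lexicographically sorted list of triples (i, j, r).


The tightest implied rank at each (i,j), from the 19 conditions:

  0, 0, 0, 0, 0, 0, 1, 1
  0, 0, 0, 0, 1, 1, 2, 2
  0, 0, 0, 0, 1, 2, 3, 3
  0, 0, 1, 1, 2, 3, 4, 4
  0, 0, 1, 1, 2, 3, 4, 5
  0, 0, 1, 2, 3, 4, 5, 6
  0, 1, 2, 3, 4, 5, 6, 7
  1, 2, 3, 4, 5, 6, 7, 8

so w = (7, 5, 6, 3, 8, 4, 2, 1).

D(w) has 22 cells with 5 SE-corners; essential set:

[(1, 6, 0), (3, 4, 0), (5, 4, 1), (6, 2, 0), (7, 1, 0)]


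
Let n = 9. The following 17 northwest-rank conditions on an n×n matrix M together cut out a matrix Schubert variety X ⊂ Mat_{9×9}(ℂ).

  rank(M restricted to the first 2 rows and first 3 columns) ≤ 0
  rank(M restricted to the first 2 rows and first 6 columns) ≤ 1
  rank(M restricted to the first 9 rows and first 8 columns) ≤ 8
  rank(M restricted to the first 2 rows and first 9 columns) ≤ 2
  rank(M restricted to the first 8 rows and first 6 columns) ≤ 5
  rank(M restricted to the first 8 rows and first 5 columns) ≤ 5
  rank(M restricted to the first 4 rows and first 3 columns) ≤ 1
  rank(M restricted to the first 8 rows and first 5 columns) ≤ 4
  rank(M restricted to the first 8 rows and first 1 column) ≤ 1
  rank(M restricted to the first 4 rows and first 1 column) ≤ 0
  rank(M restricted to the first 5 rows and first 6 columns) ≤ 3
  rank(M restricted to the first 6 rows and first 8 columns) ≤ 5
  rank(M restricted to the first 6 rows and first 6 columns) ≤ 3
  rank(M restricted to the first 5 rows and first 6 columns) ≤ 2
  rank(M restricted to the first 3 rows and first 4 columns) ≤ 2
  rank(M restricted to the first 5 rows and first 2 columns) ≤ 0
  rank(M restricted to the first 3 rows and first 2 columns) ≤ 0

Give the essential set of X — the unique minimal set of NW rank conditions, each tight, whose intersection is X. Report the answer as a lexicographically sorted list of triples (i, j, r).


Propagating the 17 rank bounds to every northwest block:

  0, 0, 0, 1, 1, 1, 1, 1, 1
  0, 0, 0, 1, 1, 1, 2, 2, 2
  0, 0, 1, 2, 2, 2, 3, 3, 3
  0, 0, 1, 2, 2, 2, 3, 4, 4
  0, 0, 1, 2, 2, 2, 3, 4, 5
  1, 1, 2, 3, 3, 3, 4, 5, 6
  1, 2, 3, 4, 4, 4, 5, 6, 7
  1, 2, 3, 4, 4, 5, 6, 7, 8
  1, 2, 3, 4, 5, 6, 7, 8, 9

hence w(1..9) = (4, 7, 3, 8, 9, 1, 2, 6, 5).

ℓ(w)=19; the 5 essential cells (i,j,r):

[(2, 3, 0), (2, 6, 1), (5, 2, 0), (5, 6, 2), (8, 5, 4)]


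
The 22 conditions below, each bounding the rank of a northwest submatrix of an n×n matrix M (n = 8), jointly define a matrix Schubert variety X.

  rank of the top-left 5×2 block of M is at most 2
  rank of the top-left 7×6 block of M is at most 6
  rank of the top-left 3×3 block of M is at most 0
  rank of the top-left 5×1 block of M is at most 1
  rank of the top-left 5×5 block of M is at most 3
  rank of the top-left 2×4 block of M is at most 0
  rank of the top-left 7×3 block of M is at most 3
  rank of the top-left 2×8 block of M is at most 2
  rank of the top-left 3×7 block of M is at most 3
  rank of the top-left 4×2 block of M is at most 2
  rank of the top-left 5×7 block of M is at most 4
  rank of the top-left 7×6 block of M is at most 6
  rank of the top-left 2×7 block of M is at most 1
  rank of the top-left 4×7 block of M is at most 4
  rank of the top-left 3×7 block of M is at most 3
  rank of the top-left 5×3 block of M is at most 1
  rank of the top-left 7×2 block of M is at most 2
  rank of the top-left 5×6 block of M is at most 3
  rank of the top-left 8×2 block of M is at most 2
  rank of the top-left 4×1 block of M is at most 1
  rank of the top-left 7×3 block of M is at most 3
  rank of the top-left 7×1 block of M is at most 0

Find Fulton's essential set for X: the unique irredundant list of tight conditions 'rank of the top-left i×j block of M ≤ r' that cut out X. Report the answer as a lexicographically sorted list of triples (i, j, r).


Rank table r_w(8×8) implied by the 22 constraints:

  R[1]: 0 0 0 0 1 1 1 1
  R[2]: 0 0 0 0 1 1 1 2
  R[3]: 0 0 0 1 2 2 2 3
  R[4]: 0 1 1 2 3 3 3 4
  R[5]: 0 1 1 2 3 3 4 5
  R[6]: 0 1 2 3 4 4 5 6
  R[7]: 0 1 2 3 4 5 6 7
  R[8]: 1 2 3 4 5 6 7 8

the unique w with this rank table is (5, 8, 4, 2, 7, 3, 6, 1).

ℓ(w)=19; the 6 essential cells (i,j,r):

[(2, 4, 0), (2, 7, 1), (3, 3, 0), (5, 3, 1), (5, 6, 3), (7, 1, 0)]


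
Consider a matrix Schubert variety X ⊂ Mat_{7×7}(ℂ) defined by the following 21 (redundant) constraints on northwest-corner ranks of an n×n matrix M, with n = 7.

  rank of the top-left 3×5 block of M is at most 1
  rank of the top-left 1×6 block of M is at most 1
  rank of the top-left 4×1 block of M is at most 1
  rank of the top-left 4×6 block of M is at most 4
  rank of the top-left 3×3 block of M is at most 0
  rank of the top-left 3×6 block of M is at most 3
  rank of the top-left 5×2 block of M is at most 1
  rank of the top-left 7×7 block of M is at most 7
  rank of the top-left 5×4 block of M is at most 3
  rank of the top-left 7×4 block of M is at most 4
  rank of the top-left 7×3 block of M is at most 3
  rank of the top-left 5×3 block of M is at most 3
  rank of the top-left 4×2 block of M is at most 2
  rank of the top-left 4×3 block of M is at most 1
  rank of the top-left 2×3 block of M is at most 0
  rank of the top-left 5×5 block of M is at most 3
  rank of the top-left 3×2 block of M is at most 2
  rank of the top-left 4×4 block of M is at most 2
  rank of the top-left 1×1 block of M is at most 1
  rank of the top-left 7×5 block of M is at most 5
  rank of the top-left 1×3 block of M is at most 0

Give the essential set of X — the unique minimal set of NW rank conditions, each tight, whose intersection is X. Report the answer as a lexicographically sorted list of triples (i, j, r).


Reconstructing r_w from the 21 given conditions:

  R[1]: 0, 0, 0, 1, 1, 1, 1
  R[2]: 0, 0, 0, 1, 1, 2, 2
  R[3]: 0, 0, 0, 1, 1, 2, 3
  R[4]: 1, 1, 1, 2, 2, 3, 4
  R[5]: 1, 1, 2, 3, 3, 4, 5
  R[6]: 1, 2, 3, 4, 4, 5, 6
  R[7]: 1, 2, 3, 4, 5, 6, 7

hence w(1..7) = (4, 6, 7, 1, 3, 2, 5).

Rothe diagram D(w) (12 cells), 3 SE-corners (essential conditions):

[(3, 3, 0), (3, 5, 1), (5, 2, 1)]


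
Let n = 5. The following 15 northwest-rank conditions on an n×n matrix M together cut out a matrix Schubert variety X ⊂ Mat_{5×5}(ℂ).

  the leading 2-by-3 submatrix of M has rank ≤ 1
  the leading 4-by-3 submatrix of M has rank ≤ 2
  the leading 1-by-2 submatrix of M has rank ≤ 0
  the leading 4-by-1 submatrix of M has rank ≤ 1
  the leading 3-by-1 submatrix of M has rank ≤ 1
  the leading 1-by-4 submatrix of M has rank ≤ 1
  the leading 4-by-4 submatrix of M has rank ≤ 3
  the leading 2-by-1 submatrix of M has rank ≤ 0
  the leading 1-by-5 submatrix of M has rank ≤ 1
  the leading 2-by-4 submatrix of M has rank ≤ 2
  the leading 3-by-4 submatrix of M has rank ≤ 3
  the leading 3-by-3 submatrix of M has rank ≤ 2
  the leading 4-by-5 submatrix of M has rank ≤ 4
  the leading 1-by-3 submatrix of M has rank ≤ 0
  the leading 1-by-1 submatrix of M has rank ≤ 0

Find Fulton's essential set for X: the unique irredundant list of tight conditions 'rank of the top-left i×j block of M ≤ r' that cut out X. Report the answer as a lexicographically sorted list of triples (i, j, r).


Recovering R(i,j) via the rank-extension bound from the 15 conditions:

  row 1: 0, 0, 0, 1, 1
  row 2: 0, 1, 1, 2, 2
  row 3: 1, 2, 2, 3, 3
  row 4: 1, 2, 2, 3, 4
  row 5: 1, 2, 3, 4, 5

the unique w with this rank table is (4, 2, 1, 5, 3).

Rothe diagram D(w) (5 cells), 3 SE-corners (essential conditions):

[(1, 3, 0), (2, 1, 0), (4, 3, 2)]
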